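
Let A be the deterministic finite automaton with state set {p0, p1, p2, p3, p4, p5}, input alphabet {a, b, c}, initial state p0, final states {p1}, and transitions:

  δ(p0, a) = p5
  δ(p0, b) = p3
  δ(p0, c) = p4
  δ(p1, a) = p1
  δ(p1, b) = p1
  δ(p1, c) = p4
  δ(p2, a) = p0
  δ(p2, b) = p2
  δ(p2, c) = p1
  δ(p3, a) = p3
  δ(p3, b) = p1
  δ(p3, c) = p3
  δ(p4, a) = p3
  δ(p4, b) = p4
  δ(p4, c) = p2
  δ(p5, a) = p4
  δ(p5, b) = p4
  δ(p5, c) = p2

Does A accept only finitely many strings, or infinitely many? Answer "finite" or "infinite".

infinite

State p1 is reachable from the start and can reach an accepting state, and it lies on the cycle p1 → p1.
Traversing that cycle any number of times yields accepted strings of unbounded length, so the language is infinite.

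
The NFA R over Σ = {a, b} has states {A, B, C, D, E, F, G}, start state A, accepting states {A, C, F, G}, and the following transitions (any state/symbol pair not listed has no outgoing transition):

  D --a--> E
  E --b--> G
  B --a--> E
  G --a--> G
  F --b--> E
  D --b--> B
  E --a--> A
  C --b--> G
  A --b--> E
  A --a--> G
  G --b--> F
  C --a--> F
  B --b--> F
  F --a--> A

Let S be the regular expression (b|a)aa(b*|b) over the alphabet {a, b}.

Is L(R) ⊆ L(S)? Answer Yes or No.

The empty string ε is in L(R) but not in L(S).
So L(R) ⊄ L(S).

No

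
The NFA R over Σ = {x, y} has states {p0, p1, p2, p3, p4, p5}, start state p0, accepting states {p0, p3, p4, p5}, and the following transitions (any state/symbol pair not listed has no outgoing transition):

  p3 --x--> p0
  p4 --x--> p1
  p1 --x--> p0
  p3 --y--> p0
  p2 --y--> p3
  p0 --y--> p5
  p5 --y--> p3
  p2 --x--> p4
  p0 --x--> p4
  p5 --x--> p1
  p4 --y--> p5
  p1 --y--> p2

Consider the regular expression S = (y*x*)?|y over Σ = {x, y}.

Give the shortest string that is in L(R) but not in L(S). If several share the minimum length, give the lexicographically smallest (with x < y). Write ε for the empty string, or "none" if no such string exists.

The string xy is accepted by R but not by S.
No shorter string lies in the difference, and xy is the lexicographically first length-2 string in L(R) \ L(S).

xy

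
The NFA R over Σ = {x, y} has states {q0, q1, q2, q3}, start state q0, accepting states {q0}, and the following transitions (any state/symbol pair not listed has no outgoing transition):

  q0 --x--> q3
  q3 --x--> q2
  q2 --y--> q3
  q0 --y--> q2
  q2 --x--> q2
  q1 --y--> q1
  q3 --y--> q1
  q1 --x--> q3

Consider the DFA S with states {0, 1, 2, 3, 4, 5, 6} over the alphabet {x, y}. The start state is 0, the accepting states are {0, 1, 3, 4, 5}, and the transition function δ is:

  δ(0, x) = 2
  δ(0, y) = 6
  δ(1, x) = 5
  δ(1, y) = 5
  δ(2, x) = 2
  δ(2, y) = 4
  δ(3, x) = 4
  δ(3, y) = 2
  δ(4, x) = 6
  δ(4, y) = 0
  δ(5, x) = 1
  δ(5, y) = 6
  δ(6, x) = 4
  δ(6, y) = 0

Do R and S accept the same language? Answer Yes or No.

No

The string xy is accepted by S but rejected by R.
So L(R) ≠ L(S).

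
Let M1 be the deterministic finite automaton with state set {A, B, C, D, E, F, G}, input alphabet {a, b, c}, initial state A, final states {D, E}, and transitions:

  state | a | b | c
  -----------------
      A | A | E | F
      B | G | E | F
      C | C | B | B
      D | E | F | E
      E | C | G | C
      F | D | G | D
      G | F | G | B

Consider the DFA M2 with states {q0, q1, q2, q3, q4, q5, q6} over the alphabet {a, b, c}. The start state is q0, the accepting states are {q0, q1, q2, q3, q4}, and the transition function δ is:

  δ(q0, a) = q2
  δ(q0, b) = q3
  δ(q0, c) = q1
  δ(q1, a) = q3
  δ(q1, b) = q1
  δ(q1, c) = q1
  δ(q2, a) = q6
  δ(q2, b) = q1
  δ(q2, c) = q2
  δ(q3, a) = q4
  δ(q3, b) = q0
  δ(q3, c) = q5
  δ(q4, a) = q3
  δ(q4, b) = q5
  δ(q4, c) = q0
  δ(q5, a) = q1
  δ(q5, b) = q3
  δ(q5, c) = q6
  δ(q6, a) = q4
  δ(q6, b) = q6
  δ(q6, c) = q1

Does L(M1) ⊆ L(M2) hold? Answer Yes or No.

The string aab is in L(M1) but not in L(M2).
So L(M1) ⊄ L(M2).

No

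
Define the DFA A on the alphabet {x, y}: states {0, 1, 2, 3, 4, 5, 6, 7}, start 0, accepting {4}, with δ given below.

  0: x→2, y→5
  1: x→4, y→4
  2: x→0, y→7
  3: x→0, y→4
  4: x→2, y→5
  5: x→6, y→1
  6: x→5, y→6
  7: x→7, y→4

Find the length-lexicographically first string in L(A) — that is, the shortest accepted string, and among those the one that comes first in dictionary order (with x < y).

xyy

A breadth-first search from 0 reaches an accepting state first via the path 0 → 2 → 7 → 4 on input xyy.
No string of length < 3 is accepted (BFS exhausts all shorter strings without reaching an accepting state), and xyy is the lexicographically least accepting string of length 3.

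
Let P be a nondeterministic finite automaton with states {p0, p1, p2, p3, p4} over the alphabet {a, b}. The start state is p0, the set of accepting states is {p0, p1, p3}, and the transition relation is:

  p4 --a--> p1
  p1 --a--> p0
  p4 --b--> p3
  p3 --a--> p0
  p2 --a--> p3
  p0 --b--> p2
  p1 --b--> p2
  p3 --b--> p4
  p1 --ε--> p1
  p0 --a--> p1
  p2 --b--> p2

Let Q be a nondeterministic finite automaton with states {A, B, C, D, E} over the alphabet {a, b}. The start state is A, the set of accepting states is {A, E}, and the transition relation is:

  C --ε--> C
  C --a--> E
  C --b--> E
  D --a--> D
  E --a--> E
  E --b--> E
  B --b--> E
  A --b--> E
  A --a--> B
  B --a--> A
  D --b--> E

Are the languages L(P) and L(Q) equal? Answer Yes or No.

The string a is accepted by P but rejected by Q.
So L(P) ≠ L(Q).

No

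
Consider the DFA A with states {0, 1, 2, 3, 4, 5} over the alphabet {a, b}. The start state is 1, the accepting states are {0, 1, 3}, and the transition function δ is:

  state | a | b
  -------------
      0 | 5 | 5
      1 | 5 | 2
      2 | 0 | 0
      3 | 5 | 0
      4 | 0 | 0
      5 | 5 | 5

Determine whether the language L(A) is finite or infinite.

finite

The useful states (reachable from 1 and able to reach an accepting state) are {0, 1, 2}.
Restricted to these states the transition graph has no cycle, so every accepting path has bounded length and L is finite.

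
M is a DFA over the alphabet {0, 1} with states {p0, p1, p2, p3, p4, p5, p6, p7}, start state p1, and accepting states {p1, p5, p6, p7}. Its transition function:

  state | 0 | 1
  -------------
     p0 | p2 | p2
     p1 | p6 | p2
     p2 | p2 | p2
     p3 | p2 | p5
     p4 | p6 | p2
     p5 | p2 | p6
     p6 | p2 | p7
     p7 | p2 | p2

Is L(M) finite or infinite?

finite

The useful states (reachable from p1 and able to reach an accepting state) are {p1, p6, p7}.
Restricted to these states the transition graph has no cycle, so every accepting path has bounded length and L is finite.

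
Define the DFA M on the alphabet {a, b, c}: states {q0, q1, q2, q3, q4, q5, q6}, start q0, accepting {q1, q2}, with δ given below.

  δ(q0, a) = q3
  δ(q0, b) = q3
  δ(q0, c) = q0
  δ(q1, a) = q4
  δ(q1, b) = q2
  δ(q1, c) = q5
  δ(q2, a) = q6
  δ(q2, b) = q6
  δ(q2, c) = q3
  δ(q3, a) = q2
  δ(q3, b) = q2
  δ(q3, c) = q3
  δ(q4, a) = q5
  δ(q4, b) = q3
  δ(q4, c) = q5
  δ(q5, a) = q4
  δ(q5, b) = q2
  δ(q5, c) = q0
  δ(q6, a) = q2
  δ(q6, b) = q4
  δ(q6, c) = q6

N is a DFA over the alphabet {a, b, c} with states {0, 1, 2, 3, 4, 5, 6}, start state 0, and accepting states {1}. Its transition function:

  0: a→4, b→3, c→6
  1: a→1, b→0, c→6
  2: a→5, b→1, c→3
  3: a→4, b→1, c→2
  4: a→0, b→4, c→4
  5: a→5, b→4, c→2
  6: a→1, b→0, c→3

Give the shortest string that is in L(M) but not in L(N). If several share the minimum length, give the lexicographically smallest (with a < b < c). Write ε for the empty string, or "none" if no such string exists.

The string aa is accepted by M but not by N.
No shorter string lies in the difference, and aa is the lexicographically first length-2 string in L(M) \ L(N).

aa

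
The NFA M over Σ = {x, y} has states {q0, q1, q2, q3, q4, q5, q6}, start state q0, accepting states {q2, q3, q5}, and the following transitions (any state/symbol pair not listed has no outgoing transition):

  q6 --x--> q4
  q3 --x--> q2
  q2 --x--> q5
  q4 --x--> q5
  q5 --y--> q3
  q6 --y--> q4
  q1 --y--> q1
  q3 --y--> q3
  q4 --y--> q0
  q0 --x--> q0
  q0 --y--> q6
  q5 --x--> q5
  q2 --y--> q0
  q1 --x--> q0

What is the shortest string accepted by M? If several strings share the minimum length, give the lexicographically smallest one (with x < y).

yxx

A breadth-first search from q0 reaches an accepting state first via the path q0 → q6 → q4 → q5 on input yxx.
No string of length < 3 is accepted (BFS exhausts all shorter strings without reaching an accepting state), and yxx is the lexicographically least accepting string of length 3.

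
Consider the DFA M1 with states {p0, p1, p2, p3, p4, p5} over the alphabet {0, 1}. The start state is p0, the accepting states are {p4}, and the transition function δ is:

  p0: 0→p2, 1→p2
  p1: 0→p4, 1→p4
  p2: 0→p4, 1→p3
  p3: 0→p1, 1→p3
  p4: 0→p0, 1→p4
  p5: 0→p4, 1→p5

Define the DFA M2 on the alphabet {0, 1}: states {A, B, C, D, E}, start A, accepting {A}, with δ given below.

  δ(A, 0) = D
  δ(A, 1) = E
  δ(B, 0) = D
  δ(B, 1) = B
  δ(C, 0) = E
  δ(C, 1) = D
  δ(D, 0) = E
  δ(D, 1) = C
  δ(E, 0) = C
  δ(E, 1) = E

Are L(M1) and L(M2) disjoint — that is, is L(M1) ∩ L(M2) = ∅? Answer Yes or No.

Exploring the product automaton M1 × M2 from the start pair (p0, A), following both machines on each input symbol, reaches 14 state pairs: (p0, A), (p2, D), (p2, E), (p4, E), (p3, C), (p4, C), (p3, E), (p0, C), (p1, E), (p3, D), (p0, E), (p4, D), (p1, C), (p2, C).
M1 accepts in {p4} and M2 accepts in {A}; no reachable pair has both components accepting, so no string drives both machines to acceptance simultaneously and L(M1) ∩ L(M2) = ∅.
So no string is accepted by both, and the intersection is empty.

Yes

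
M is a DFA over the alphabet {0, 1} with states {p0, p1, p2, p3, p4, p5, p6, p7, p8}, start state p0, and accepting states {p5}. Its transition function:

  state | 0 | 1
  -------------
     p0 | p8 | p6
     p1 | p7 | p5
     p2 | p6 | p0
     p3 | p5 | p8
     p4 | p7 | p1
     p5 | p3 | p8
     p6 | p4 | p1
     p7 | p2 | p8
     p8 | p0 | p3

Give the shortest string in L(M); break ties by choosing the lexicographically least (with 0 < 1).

A breadth-first search from p0 reaches an accepting state first via the path p0 → p8 → p3 → p5 on input 010.
No string of length < 3 is accepted (BFS exhausts all shorter strings without reaching an accepting state), and 010 is the lexicographically least accepting string of length 3.

010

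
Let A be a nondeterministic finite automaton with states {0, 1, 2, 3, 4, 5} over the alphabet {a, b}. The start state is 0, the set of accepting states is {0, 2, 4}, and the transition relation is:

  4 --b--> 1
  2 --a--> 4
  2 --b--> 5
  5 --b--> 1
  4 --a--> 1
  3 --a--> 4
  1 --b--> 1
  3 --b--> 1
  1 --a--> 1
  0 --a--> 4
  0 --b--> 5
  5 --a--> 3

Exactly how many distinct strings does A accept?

The useful subgraph on states {0, 3, 4, 5} is acyclic, so L(A) is finite; the longest accepting path visits 4 useful states, giving maximum string length 3.
Counting accepting paths from 0 by length: 1 of length 0, 1 of length 1, 1 of length 3. Total 3.

3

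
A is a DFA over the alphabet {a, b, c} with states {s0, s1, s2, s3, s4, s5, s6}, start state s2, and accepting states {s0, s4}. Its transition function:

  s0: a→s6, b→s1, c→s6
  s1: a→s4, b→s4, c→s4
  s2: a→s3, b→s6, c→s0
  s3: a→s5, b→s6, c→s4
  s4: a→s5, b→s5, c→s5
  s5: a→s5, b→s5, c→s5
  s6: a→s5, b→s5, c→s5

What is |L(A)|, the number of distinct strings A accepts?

5

The useful subgraph on states {s0, s1, s2, s3, s4} is acyclic, so L(A) is finite; the longest accepting path visits 4 useful states, giving maximum string length 3.
Counting accepting paths from s2 by length: 1 of length 1, 1 of length 2, 3 of length 3. Total 5.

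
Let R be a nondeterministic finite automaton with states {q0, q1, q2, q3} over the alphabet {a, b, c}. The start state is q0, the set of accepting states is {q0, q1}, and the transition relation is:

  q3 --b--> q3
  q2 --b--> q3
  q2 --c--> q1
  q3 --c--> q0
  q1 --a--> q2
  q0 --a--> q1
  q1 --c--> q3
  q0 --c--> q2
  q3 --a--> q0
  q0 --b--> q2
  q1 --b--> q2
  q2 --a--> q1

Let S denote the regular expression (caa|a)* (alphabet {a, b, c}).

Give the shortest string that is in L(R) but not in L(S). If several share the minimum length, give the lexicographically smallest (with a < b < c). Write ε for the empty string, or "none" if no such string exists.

ba

The string ba is accepted by R but not by S.
No shorter string lies in the difference, and ba is the lexicographically first length-2 string in L(R) \ L(S).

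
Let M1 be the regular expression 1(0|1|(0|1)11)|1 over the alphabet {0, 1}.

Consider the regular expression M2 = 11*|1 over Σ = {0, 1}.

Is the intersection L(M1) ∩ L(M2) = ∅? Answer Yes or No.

No

The string 1 is accepted by both M1 and M2.
Hence L(M1) ∩ L(M2) ≠ ∅.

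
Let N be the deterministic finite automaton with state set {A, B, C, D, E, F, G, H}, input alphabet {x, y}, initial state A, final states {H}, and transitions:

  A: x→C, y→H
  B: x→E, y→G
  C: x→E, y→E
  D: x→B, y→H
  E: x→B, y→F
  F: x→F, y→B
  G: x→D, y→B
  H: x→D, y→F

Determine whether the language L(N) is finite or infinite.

infinite

State E is reachable from the start and can reach an accepting state, and it lies on the cycle E → B → E.
Traversing that cycle any number of times yields accepted strings of unbounded length, so the language is infinite.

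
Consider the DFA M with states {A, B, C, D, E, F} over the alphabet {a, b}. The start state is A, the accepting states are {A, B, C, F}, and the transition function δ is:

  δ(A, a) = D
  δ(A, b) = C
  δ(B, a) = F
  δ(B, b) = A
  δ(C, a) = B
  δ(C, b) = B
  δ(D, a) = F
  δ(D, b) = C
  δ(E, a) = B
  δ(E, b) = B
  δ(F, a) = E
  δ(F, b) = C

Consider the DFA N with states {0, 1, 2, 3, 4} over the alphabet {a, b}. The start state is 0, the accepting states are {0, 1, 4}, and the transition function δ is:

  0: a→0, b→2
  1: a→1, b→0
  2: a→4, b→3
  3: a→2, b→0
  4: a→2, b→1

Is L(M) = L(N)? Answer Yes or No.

No

The string b is accepted by M but rejected by N.
So L(M) ≠ L(N).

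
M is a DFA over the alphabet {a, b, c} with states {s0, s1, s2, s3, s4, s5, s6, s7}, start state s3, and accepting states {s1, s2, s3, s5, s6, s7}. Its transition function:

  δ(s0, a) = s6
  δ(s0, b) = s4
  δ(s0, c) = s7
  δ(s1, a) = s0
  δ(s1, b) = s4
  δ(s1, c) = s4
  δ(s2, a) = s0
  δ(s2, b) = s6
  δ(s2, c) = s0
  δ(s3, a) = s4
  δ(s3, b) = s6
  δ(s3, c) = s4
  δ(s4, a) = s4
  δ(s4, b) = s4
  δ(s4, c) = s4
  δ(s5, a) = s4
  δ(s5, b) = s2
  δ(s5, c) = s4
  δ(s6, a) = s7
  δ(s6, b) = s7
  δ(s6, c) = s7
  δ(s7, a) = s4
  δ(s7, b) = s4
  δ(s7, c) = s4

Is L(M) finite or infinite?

The useful states (reachable from s3 and able to reach an accepting state) are {s3, s6, s7}.
Restricted to these states the transition graph has no cycle, so every accepting path has bounded length and L is finite.

finite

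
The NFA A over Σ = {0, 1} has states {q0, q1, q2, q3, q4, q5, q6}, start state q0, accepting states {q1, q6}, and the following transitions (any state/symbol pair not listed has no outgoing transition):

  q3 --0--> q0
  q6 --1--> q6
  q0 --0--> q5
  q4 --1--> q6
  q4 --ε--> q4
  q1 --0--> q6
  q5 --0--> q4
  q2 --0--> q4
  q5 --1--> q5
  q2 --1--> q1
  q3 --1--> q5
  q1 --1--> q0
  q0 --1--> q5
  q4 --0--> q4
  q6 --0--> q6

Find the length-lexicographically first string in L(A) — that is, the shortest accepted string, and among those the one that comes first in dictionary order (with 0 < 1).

001

A breadth-first search from q0 reaches an accepting state first via the path q0 → q5 → q4 → q6 on input 001.
No string of length < 3 is accepted (BFS exhausts all shorter strings without reaching an accepting state), and 001 is the lexicographically least accepting string of length 3.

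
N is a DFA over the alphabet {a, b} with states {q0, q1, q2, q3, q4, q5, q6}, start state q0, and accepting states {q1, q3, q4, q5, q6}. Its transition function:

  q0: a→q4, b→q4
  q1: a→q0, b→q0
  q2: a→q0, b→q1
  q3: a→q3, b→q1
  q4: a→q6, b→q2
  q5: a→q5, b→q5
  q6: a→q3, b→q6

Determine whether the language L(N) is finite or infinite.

infinite

State q0 is reachable from the start and can reach an accepting state, and it lies on the cycle q0 → q4 → q2 → q0.
Traversing that cycle any number of times yields accepted strings of unbounded length, so the language is infinite.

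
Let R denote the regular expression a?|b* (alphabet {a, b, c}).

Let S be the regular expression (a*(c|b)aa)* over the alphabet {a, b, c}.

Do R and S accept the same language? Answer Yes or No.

The string a is accepted by R but rejected by S.
So L(R) ≠ L(S).

No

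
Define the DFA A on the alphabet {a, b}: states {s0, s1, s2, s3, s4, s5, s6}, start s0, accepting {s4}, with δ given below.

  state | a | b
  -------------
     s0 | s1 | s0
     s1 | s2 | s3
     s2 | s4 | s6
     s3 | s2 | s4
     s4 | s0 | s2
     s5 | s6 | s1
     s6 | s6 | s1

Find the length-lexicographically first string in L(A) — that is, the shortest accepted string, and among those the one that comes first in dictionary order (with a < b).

aaa

A breadth-first search from s0 reaches an accepting state first via the path s0 → s1 → s2 → s4 on input aaa.
No string of length < 3 is accepted (BFS exhausts all shorter strings without reaching an accepting state), and aaa is the lexicographically least accepting string of length 3.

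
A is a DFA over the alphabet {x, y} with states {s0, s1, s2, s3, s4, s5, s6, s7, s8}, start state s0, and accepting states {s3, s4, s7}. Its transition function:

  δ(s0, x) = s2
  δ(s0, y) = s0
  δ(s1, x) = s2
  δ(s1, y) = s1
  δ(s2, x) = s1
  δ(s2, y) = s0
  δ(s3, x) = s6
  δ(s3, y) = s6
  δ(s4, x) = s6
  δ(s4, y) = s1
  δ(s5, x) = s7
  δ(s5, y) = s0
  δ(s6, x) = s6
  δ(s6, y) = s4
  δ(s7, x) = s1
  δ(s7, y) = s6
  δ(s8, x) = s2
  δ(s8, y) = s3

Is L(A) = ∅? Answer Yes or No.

The states reachable from the start state are {s0, s1, s2}.
None of the accepting states {s3, s4, s7} is reachable, so no string is accepted and L(A) = ∅.

Yes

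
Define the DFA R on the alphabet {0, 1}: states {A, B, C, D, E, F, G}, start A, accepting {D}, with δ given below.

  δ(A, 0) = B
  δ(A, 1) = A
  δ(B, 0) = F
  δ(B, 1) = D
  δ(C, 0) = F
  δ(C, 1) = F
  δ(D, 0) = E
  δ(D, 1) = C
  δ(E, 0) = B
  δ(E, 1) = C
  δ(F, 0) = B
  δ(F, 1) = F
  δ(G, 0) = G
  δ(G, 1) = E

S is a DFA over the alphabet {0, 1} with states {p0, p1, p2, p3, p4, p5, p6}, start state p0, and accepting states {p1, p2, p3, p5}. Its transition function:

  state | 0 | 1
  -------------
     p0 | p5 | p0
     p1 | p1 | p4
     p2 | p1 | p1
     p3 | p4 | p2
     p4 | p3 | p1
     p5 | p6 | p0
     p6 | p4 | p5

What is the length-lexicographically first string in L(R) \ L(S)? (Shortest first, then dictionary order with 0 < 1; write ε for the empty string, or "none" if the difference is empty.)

01

The string 01 is accepted by R but not by S.
No shorter string lies in the difference, and 01 is the lexicographically first length-2 string in L(R) \ L(S).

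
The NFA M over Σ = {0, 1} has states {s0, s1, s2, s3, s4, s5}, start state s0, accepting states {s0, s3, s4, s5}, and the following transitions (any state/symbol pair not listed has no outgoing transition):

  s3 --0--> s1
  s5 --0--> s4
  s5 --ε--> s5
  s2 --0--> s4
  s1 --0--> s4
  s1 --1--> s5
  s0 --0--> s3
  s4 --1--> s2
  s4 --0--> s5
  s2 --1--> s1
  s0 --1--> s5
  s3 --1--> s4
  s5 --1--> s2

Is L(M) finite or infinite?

State s1 is reachable from the start and can reach an accepting state, and it lies on the cycle s1 → s4 → s2 → s1.
Traversing that cycle any number of times yields accepted strings of unbounded length, so the language is infinite.

infinite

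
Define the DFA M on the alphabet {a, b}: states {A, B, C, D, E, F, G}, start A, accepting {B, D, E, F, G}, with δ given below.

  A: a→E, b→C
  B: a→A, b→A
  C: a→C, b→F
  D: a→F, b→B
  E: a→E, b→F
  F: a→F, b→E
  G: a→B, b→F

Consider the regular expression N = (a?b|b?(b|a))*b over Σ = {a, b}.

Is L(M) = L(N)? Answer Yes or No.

No

The string a is accepted by M but rejected by N.
So L(M) ≠ L(N).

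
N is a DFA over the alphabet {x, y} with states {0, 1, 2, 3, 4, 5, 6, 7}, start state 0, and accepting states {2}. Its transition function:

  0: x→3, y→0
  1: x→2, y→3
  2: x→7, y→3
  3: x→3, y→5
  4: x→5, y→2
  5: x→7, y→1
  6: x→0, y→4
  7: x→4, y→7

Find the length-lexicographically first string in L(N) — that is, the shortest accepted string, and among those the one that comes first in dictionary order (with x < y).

A breadth-first search from 0 reaches an accepting state first via the path 0 → 3 → 5 → 1 → 2 on input xyyx.
No string of length < 4 is accepted (BFS exhausts all shorter strings without reaching an accepting state), and xyyx is the lexicographically least accepting string of length 4.

xyyx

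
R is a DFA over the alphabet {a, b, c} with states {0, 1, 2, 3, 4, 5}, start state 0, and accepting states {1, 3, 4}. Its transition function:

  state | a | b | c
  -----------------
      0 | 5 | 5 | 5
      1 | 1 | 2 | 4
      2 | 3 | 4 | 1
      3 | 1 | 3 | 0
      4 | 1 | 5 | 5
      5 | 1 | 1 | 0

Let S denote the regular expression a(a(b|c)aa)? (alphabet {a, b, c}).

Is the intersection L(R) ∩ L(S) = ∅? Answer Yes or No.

No

The string aabaa is accepted by both R and S.
Hence L(R) ∩ L(S) ≠ ∅.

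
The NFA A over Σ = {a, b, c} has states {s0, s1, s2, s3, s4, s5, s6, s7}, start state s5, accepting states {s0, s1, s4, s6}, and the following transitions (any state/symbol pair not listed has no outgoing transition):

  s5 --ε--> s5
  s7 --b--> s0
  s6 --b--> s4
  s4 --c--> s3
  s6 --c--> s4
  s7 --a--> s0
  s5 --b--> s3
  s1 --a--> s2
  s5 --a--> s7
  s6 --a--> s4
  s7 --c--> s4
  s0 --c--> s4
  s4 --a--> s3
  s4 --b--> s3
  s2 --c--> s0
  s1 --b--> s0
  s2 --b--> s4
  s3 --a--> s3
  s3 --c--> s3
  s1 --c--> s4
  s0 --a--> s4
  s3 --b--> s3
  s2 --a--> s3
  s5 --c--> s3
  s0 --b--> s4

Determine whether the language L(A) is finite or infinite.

finite

The useful states (reachable from s5 and able to reach an accepting state) are {s0, s4, s5, s7}.
Restricted to these states the transition graph has no cycle, so every accepting path has bounded length and L is finite.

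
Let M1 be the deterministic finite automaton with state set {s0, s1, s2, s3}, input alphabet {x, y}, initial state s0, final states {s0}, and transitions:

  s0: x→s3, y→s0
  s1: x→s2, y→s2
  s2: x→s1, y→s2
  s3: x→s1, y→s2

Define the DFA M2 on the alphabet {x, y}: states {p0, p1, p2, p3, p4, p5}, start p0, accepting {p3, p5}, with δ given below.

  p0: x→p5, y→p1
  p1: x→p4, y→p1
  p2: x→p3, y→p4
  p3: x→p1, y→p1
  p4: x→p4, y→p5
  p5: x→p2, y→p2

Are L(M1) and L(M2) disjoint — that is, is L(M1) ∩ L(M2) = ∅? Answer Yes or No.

Exploring the product automaton M1 × M2 from the start pair (s0, p0), following both machines on each input symbol, reaches 13 state pairs: (s0, p0), (s3, p5), (s0, p1), (s1, p2), (s2, p2), (s3, p4), (s2, p3), (s2, p4), (s1, p3), (s1, p4), (s2, p5), (s1, p1), (s2, p1).
M1 accepts in {s0} and M2 accepts in {p3, p5}; no reachable pair has both components accepting, so no string drives both machines to acceptance simultaneously and L(M1) ∩ L(M2) = ∅.
So no string is accepted by both, and the intersection is empty.

Yes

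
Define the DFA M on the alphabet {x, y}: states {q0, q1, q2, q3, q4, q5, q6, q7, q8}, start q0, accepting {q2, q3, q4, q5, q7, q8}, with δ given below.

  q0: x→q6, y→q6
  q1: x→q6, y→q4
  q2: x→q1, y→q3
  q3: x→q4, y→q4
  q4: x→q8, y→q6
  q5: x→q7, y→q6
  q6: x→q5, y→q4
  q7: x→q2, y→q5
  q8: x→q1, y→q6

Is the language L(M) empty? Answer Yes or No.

The string xx is accepted: the run q0 → q6 → q5 ends in the accepting state q5.
Since at least one string is accepted, L(M) is not empty.

No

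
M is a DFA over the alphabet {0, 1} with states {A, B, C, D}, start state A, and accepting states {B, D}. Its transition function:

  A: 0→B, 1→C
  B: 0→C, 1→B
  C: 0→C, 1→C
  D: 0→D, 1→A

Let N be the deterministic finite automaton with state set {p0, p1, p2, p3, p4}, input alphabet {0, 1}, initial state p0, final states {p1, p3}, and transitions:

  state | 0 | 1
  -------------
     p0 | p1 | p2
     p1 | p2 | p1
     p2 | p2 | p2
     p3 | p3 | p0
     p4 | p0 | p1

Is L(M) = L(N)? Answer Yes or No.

Yes

Exploring the product automaton M × N from the start pair (A, p0), following both machines on each input symbol, reaches 3 state pairs: (A, p0), (B, p1), (C, p2).
M accepts in {B, D} and N accepts in {p1, p3}. In every reachable pair the two components are either both accepting — (B, p1) — or both non-accepting, so no string is accepted by exactly one of the machines: L(M) \ L(N) and L(N) \ L(M) are both empty.
Hence every string is accepted by M iff it is accepted by N, and the two languages coincide.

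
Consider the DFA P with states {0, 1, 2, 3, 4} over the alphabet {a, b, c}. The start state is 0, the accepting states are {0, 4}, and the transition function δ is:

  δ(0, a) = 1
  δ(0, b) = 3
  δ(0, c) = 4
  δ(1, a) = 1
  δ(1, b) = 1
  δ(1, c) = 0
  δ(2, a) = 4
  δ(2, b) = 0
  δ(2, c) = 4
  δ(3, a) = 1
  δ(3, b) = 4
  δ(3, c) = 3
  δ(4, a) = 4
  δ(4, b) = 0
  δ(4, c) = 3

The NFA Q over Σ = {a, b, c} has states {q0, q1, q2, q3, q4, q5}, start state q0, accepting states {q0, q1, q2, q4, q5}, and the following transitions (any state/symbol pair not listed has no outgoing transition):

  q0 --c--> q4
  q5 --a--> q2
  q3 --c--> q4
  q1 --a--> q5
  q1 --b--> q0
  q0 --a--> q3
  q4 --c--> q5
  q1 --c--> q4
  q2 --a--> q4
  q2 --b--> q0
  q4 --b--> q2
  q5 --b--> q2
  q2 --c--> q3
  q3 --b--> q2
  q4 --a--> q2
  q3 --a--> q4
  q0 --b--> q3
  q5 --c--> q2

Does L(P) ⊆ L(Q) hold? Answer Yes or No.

No

The string abc is in L(P) but not in L(Q).
So L(P) ⊄ L(Q).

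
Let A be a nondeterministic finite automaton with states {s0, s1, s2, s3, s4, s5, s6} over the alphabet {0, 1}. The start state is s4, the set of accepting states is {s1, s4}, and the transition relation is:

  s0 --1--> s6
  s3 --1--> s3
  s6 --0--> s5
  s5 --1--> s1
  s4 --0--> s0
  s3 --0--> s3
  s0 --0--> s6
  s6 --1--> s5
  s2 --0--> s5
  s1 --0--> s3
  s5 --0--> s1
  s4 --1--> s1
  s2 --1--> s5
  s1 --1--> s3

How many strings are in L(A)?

10

The useful subgraph on states {s0, s1, s4, s5, s6} is acyclic, so L(A) is finite; the longest accepting path visits 5 useful states, giving maximum string length 4.
Counting accepting paths from s4 by length: 1 of length 0, 1 of length 1, 8 of length 4. Total 10.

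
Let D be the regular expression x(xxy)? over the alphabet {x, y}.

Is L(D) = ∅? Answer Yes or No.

No

The string x matches the expression, so it belongs to L(D).
Since L(D) contains at least one string, it is not empty.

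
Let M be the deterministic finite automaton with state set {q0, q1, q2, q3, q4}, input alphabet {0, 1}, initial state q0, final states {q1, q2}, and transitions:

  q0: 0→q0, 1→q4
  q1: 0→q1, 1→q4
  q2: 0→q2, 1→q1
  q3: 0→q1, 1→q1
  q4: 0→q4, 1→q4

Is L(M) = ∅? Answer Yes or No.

Yes

The states reachable from the start state are {q0, q4}.
None of the accepting states {q1, q2} is reachable, so no string is accepted and L(M) = ∅.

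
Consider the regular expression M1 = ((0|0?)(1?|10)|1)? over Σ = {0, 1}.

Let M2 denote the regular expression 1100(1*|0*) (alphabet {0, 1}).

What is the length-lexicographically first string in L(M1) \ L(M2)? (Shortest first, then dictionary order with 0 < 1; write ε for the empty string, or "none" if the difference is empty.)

ε

The empty string ε is accepted by M1 but not by M2.
Since ε is the unique shortest string, it is the required witness.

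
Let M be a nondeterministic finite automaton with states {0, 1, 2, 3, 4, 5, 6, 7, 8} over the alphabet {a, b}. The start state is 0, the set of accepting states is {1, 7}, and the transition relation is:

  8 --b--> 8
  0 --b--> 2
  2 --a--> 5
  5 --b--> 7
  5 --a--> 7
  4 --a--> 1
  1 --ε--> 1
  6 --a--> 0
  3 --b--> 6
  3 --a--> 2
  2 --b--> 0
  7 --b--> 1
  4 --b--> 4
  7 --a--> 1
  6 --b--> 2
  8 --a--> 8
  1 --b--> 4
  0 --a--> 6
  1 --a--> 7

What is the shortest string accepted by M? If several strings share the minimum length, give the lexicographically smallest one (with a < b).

baa

A breadth-first search from 0 reaches an accepting state first via the path 0 → 2 → 5 → 7 on input baa.
No string of length < 3 is accepted (BFS exhausts all shorter strings without reaching an accepting state), and baa is the lexicographically least accepting string of length 3.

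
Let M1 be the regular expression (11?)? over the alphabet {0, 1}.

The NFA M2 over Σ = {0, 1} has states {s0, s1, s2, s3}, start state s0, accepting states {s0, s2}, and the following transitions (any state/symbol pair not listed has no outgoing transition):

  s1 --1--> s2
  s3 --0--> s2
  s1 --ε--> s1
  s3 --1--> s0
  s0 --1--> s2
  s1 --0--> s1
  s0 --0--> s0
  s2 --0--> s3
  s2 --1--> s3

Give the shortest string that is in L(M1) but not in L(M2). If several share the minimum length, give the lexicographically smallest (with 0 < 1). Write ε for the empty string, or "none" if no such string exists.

11

The string 11 is accepted by M1 but not by M2.
No shorter string lies in the difference, and 11 is the lexicographically first length-2 string in L(M1) \ L(M2).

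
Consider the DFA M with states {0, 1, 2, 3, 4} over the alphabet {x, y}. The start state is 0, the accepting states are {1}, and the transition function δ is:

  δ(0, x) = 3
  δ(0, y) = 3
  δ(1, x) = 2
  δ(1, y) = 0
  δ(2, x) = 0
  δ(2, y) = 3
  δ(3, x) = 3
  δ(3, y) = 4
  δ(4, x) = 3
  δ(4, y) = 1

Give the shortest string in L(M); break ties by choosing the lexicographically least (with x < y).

xyy

A breadth-first search from 0 reaches an accepting state first via the path 0 → 3 → 4 → 1 on input xyy.
No string of length < 3 is accepted (BFS exhausts all shorter strings without reaching an accepting state), and xyy is the lexicographically least accepting string of length 3.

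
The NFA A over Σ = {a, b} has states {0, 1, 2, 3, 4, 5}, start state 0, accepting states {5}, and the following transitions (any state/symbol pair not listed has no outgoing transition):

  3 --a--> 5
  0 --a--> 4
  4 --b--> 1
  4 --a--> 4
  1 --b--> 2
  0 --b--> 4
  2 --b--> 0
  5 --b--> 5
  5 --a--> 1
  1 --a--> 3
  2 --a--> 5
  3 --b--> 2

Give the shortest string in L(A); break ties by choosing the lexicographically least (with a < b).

abaa

A breadth-first search from 0 reaches an accepting state first via the path 0 → 4 → 1 → 3 → 5 on input abaa.
No string of length < 4 is accepted (BFS exhausts all shorter strings without reaching an accepting state), and abaa is the lexicographically least accepting string of length 4.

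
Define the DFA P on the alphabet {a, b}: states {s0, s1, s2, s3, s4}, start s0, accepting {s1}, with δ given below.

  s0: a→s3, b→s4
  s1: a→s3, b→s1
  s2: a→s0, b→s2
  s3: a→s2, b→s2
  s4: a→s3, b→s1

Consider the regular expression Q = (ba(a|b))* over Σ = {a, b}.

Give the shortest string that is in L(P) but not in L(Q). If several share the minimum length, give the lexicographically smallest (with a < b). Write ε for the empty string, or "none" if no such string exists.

bb

The string bb is accepted by P but not by Q.
No shorter string lies in the difference, and bb is the lexicographically first length-2 string in L(P) \ L(Q).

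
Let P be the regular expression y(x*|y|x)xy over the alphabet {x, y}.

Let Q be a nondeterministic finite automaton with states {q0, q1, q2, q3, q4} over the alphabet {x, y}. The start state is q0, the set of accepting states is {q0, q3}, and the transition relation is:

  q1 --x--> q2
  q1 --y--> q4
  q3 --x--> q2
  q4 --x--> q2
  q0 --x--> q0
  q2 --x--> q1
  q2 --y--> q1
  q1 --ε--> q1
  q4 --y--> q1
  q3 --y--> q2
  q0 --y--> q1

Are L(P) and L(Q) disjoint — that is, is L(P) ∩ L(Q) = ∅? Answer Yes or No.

Converting the expression P to a DFA (subset construction, then merging equivalent states) gives the minimal DFA with states {p0, p1, p2, p3, p4, p5, p6}, start state p0, accepting states {p5} and transitions p0: x→p1, y→p2; p1: x→p1, y→p1; p2: x→p3, y→p4; p3: x→p3, y→p5; p4: x→p6, y→p1; p5: x→p1, y→p1; p6: x→p1, y→p5.
Exploring the product automaton P × Q from the start pair (p0, q0), following both machines on each input symbol, reaches 12 state pairs: (p0, q0), (p1, q0), (p2, q1), (p1, q1), (p3, q2), (p4, q4), (p1, q2), (p1, q4), (p3, q1), (p5, q1), (p6, q2), (p5, q4).
P accepts in {p5} and Q accepts in {q0, q3}; no reachable pair has both components accepting, so no string drives both machines to acceptance simultaneously and L(P) ∩ L(Q) = ∅.
So no string is accepted by both, and the intersection is empty.

Yes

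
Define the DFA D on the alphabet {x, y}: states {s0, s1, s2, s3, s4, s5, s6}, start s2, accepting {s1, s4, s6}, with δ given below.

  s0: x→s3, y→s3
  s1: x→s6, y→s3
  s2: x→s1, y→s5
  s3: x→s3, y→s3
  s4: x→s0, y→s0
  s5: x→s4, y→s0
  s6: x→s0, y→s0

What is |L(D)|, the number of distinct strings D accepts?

3

The useful subgraph on states {s1, s2, s4, s5, s6} is acyclic, so L(D) is finite; the longest accepting path visits 3 useful states, giving maximum string length 2.
Counting accepting paths from s2 by length: 1 of length 1, 2 of length 2. Total 3.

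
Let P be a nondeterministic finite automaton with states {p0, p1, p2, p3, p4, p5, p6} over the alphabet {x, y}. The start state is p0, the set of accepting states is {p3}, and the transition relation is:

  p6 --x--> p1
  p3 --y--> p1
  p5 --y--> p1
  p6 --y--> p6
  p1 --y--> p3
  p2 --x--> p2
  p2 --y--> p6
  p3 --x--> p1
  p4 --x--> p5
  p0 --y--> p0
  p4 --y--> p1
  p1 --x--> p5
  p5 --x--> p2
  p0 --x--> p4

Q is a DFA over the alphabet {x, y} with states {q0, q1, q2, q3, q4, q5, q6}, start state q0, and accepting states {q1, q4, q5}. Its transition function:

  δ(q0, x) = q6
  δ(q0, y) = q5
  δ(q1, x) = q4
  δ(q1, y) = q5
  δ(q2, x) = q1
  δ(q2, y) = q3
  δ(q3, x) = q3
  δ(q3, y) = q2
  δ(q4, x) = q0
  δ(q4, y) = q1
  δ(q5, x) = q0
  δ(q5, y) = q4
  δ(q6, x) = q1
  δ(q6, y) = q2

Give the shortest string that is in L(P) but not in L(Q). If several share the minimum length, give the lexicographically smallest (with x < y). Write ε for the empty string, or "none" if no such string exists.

xyy

The string xyy is accepted by P but not by Q.
No shorter string lies in the difference, and xyy is the lexicographically first length-3 string in L(P) \ L(Q).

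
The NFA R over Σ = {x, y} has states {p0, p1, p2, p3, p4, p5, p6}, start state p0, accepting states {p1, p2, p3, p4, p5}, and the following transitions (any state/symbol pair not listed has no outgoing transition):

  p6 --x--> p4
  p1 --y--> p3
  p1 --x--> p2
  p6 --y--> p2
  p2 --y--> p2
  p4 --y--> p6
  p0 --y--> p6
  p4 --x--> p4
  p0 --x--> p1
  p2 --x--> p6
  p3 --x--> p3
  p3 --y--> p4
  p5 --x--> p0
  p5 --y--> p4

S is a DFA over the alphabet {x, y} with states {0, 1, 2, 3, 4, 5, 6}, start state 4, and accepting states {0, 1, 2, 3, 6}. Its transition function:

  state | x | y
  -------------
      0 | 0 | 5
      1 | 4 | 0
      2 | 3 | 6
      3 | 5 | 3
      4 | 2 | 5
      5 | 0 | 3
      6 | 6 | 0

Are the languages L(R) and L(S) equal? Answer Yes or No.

Yes

Exploring the product automaton R × S from the start pair (p0, 4), following both machines on each input symbol, reaches 6 state pairs: (p0, 4), (p1, 2), (p6, 5), (p2, 3), (p3, 6), (p4, 0).
R accepts in {p1, p2, p3, p4, p5} and S accepts in {0, 1, 2, 3, 6}. In every reachable pair the two components are either both accepting — (p1, 2), (p2, 3), (p3, 6), (p4, 0) — or both non-accepting, so no string is accepted by exactly one of the machines: L(R) \ L(S) and L(S) \ L(R) are both empty.
Hence every string is accepted by R iff it is accepted by S, and the two languages coincide.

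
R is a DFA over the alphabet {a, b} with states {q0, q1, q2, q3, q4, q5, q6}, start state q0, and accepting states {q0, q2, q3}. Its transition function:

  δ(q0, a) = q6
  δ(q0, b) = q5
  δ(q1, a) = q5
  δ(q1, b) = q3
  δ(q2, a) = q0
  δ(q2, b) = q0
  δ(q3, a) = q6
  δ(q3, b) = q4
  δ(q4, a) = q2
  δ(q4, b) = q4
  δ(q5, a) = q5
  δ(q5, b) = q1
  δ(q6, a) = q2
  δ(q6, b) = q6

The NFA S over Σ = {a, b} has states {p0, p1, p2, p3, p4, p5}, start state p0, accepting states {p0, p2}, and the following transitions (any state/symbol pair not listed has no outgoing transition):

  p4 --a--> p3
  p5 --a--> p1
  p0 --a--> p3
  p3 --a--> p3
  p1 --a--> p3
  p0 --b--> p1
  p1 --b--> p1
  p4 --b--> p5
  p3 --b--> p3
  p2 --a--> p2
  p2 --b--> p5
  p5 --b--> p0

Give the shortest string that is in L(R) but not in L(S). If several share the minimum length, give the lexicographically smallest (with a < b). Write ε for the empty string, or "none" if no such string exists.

aa

The string aa is accepted by R but not by S.
No shorter string lies in the difference, and aa is the lexicographically first length-2 string in L(R) \ L(S).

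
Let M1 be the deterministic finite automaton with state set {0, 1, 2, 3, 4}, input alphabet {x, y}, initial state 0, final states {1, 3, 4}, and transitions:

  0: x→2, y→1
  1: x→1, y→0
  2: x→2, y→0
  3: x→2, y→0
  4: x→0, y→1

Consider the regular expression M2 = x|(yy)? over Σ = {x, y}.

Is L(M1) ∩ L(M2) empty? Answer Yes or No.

Converting the expression M2 to a DFA (subset construction, then merging equivalent states) gives the minimal DFA with states {r0, r1, r2, r3}, start state r0, accepting states {r0, r1} and transitions r0: x→r1, y→r2; r1: x→r3, y→r3; r2: x→r3, y→r1; r3: x→r3, y→r3.
Exploring the product automaton M1 × M2 from the start pair (0, r0), following both machines on each input symbol, reaches 7 state pairs: (0, r0), (2, r1), (1, r2), (2, r3), (0, r3), (1, r3), (0, r1).
M1 accepts in {1, 3, 4} and M2 accepts in {r0, r1}; no reachable pair has both components accepting, so no string drives both machines to acceptance simultaneously and L(M1) ∩ L(M2) = ∅.
So no string is accepted by both, and the intersection is empty.

Yes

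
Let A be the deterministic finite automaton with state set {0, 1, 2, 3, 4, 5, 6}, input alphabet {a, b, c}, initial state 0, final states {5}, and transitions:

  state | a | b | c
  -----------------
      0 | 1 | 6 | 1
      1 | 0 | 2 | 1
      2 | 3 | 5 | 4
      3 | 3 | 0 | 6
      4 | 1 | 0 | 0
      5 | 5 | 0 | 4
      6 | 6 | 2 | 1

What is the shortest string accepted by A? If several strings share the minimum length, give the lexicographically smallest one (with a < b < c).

abb

A breadth-first search from 0 reaches an accepting state first via the path 0 → 1 → 2 → 5 on input abb.
No string of length < 3 is accepted (BFS exhausts all shorter strings without reaching an accepting state), and abb is the lexicographically least accepting string of length 3.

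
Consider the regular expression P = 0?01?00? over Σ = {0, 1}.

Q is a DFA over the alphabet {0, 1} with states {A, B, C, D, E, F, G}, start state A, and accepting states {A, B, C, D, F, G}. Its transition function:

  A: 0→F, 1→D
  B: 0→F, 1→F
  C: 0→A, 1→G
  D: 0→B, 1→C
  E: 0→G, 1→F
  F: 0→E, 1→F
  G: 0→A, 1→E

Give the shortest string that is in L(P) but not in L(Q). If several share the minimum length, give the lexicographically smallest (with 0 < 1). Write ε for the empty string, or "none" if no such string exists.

The string 00 is accepted by P but not by Q.
No shorter string lies in the difference, and 00 is the lexicographically first length-2 string in L(P) \ L(Q).

00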